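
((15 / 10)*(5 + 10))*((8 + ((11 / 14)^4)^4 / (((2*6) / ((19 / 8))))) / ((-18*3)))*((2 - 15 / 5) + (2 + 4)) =-41838530207625122587675 / 2509002245156395548672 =-16.68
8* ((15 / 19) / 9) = 40 / 57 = 0.70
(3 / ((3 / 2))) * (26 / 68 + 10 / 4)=98 / 17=5.76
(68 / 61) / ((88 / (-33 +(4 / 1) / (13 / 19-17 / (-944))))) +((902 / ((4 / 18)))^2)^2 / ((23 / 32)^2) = 4698149686206166496011597 / 8941417210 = 525436804464486.73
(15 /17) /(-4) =-15 /68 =-0.22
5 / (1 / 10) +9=59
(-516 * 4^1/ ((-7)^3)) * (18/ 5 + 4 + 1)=88752/ 1715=51.75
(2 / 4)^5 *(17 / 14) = 17 / 448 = 0.04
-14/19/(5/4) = -56/95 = -0.59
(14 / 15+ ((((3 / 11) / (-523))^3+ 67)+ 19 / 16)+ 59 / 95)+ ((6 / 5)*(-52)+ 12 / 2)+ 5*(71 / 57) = 16991738552203583 / 868256343063120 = 19.57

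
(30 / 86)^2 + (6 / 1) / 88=15447 / 81356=0.19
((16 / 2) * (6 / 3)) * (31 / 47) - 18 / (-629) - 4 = 194578 / 29563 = 6.58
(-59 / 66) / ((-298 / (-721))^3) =-22113516299 / 1746597072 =-12.66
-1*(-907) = 907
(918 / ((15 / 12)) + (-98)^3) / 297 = -4702288 / 1485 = -3166.52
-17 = -17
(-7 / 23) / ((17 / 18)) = -126 / 391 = -0.32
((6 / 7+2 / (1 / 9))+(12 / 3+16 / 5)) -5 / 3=2561 / 105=24.39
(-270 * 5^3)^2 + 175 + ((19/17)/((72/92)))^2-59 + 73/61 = 6506093312302873/5711796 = 1139062619.24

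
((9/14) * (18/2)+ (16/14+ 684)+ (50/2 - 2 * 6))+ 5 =9925/14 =708.93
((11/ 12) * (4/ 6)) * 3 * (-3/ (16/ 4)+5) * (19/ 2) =3553/ 48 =74.02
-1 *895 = -895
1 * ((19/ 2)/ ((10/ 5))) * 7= 133/ 4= 33.25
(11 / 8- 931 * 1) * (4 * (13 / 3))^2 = -837902 / 3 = -279300.67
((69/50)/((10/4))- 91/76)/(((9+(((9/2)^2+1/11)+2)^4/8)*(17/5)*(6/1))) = -22979576576/22625769532639425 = -0.00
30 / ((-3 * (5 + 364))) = -10 / 369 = -0.03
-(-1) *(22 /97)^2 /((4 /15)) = 1815 /9409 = 0.19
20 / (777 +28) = 4 / 161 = 0.02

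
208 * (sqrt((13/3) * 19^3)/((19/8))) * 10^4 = 16640000 * sqrt(741)/3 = 150987561.52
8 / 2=4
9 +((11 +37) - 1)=56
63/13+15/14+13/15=18521/2730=6.78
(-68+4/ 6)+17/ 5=-959/ 15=-63.93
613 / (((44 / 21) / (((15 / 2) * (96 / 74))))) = 1158570 / 407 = 2846.61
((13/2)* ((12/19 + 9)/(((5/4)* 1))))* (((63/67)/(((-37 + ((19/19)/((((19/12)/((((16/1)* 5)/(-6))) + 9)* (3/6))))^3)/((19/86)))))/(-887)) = 15927714450011/50225354475326385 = 0.00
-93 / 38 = -2.45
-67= -67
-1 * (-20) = 20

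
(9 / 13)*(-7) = -63 / 13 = -4.85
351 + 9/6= 705/2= 352.50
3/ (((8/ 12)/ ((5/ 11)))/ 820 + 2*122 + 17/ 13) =0.01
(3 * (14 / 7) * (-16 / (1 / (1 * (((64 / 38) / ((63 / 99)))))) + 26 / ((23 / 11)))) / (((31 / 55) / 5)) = -150971700 / 94829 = -1592.04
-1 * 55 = -55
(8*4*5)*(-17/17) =-160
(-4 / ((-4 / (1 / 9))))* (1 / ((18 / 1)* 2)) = 1 / 324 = 0.00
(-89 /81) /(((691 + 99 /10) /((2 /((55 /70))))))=-24920 /6245019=-0.00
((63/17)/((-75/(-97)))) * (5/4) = 5.99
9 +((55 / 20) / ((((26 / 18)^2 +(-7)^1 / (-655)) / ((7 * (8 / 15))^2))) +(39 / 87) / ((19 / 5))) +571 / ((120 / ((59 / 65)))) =7582553680289 / 239090911800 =31.71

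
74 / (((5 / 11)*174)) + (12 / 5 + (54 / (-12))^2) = 41039 / 1740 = 23.59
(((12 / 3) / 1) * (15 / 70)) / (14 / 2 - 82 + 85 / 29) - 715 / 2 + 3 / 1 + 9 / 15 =-5177731 / 14630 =-353.91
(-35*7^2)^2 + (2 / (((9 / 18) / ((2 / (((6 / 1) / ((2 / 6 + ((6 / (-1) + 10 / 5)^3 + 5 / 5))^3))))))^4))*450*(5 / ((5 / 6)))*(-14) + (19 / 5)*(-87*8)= -436658792523336729906017950542977 / 7971615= -54776703657080369524370900.00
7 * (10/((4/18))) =315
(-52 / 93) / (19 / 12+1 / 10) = -1040 / 3131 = -0.33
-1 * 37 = -37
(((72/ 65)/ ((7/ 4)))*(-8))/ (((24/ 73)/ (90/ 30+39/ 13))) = -42048/ 455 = -92.41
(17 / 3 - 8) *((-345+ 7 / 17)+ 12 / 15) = 204554 / 255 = 802.17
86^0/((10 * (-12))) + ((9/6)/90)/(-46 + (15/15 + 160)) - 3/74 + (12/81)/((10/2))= -87769/4595400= -0.02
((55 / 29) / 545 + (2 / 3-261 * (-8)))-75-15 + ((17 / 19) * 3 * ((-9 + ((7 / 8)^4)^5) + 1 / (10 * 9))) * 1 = 2051050465776881514895059541 / 1038649689677739337973760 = 1974.73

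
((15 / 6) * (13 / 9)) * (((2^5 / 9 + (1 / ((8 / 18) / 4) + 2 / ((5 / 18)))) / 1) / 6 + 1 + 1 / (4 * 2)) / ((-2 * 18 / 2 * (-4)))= 62023 / 279936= 0.22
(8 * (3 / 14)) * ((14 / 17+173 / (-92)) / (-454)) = 4959 / 1242598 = 0.00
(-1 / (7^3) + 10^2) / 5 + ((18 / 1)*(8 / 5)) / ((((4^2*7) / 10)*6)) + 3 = 40179 / 1715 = 23.43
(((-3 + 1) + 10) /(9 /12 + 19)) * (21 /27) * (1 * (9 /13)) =224 /1027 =0.22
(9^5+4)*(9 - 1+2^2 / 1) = 708636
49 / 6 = 8.17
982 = 982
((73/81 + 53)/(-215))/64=-2183/557280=-0.00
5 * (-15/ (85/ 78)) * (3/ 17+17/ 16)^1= -85.27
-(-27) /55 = 27 /55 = 0.49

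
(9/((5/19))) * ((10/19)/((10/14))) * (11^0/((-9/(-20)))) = 56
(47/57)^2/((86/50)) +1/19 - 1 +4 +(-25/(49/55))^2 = 265290106174/335436507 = 790.88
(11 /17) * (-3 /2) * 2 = -1.94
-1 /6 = -0.17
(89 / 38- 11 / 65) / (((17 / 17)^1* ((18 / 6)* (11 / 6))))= 5367 / 13585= 0.40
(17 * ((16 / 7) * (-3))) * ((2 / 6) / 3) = -272 / 21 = -12.95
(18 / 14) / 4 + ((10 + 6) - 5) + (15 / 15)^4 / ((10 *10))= 1983 / 175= 11.33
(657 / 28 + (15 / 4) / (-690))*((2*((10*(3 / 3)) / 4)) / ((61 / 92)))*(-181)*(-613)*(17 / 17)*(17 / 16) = 284957816075 / 13664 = 20854641.11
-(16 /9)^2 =-256 /81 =-3.16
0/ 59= 0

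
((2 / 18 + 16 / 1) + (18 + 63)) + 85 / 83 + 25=91982 / 747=123.14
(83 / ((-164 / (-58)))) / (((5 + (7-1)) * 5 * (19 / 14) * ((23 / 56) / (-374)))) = -32080496 / 89585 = -358.10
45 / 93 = 15 / 31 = 0.48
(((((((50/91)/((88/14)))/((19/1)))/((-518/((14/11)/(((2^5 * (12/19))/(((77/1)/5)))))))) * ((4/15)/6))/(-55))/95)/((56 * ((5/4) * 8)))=1/7643420928000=0.00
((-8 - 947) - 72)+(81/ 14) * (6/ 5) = -35702/ 35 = -1020.06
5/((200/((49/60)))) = 49/2400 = 0.02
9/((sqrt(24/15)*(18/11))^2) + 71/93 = 25571/8928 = 2.86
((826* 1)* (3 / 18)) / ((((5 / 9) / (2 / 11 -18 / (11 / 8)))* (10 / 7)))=-615783 / 275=-2239.21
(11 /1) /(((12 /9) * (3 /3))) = 33 /4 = 8.25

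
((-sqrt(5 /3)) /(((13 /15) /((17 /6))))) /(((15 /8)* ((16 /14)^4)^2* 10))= -98001617* sqrt(15) /4907335680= -0.08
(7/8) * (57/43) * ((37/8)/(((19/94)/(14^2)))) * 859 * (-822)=-631756825119/172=-3673004797.20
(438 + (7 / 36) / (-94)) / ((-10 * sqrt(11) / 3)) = -296437 * sqrt(11) / 24816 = -39.62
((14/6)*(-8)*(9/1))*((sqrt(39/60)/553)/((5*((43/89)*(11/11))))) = -1068*sqrt(65)/84925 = -0.10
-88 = -88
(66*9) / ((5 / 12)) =7128 / 5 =1425.60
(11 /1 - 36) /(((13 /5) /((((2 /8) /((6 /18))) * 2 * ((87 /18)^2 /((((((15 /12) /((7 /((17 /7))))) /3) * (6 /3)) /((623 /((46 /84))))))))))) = -13478433675 /10166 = -1325834.51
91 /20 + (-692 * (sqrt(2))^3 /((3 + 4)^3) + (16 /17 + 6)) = 3907 /340 - 1384 * sqrt(2) /343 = 5.78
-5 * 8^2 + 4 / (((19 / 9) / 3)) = -5972 / 19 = -314.32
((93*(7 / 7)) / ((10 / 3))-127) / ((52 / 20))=-991 / 26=-38.12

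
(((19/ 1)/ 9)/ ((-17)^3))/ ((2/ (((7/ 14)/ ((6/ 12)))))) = -19/ 88434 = -0.00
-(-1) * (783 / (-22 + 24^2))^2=613089 / 306916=2.00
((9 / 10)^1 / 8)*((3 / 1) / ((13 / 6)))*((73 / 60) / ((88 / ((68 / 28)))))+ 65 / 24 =52152521 / 19219200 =2.71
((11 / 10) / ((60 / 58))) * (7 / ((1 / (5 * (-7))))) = -15631 / 60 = -260.52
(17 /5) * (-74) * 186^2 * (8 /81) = -38686016 /45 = -859689.24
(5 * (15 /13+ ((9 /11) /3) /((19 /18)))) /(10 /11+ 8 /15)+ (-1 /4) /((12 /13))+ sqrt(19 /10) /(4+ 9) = sqrt(190) /130+ 6524491 /1410864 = 4.73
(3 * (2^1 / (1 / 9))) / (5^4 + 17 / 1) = 9 / 107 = 0.08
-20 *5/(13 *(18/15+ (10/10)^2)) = -3.50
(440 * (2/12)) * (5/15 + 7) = 4840/9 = 537.78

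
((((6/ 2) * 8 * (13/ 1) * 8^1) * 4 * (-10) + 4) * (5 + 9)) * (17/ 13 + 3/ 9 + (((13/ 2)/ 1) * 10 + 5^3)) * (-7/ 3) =73125077872/ 117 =625000665.57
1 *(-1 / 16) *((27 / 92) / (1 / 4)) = -27 / 368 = -0.07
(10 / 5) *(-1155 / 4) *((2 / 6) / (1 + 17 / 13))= -1001 / 12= -83.42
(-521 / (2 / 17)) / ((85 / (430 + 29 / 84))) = -18833629 / 840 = -22420.99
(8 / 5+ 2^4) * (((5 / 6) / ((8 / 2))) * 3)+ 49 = 60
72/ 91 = 0.79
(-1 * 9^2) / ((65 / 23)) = -1863 / 65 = -28.66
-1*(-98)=98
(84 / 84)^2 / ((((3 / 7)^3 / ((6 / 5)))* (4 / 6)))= 343 / 15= 22.87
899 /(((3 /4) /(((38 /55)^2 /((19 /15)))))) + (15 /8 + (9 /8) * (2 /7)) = 15378991 /33880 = 453.93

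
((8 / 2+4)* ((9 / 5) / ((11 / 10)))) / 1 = 144 / 11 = 13.09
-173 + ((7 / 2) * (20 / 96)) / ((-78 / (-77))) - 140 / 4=-776057 / 3744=-207.28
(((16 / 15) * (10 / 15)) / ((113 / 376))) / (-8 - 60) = -3008 / 86445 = -0.03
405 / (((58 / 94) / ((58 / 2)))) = 19035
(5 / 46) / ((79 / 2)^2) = 10 / 143543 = 0.00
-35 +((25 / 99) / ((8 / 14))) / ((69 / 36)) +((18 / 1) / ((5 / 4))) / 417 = -18322834 / 527505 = -34.73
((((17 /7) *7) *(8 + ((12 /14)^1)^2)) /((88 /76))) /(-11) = -69122 /5929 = -11.66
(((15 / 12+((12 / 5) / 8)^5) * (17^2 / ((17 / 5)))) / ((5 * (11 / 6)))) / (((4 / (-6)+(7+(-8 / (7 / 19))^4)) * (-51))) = -0.00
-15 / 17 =-0.88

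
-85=-85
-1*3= -3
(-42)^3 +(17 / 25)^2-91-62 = -46400336 / 625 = -74240.54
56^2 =3136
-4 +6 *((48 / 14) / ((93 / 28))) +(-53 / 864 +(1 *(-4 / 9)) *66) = -728555 / 26784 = -27.20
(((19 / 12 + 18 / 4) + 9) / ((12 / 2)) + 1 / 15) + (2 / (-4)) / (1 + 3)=221 / 90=2.46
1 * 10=10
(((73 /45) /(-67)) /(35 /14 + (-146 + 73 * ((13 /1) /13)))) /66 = 73 /14028795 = 0.00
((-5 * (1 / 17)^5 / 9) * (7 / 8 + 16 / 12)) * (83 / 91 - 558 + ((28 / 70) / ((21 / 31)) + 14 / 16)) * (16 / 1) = 45938863 / 5980437684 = 0.01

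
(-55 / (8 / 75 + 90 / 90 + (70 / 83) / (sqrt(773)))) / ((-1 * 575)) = 72928572915 / 843127551559-71898750 * sqrt(773) / 843127551559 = 0.08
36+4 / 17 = 616 / 17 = 36.24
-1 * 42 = -42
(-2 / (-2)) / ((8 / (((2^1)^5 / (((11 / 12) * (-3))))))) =-16 / 11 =-1.45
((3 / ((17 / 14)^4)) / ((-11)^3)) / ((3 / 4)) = -153664 / 111166451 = -0.00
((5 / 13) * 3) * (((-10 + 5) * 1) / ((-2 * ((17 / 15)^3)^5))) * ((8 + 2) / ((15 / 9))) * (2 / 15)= 13136816711425781250 / 37211499669627605309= 0.35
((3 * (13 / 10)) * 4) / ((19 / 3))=234 / 95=2.46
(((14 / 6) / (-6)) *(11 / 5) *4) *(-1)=154 / 45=3.42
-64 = -64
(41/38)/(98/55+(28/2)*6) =2255/179284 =0.01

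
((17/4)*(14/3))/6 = 119/36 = 3.31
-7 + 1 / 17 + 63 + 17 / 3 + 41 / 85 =15863 / 255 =62.21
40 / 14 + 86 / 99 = 2582 / 693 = 3.73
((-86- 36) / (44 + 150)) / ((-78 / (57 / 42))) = 1159 / 105924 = 0.01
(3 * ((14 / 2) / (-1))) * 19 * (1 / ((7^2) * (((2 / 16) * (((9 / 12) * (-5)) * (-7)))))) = -608 / 245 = -2.48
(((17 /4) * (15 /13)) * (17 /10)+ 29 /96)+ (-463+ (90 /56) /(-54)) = -1323187 /2912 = -454.39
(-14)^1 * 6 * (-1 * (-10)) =-840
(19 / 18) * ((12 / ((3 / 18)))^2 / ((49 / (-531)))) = -2905632 / 49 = -59298.61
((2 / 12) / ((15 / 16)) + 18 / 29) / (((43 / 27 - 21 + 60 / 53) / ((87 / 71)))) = -248517 / 4641980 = -0.05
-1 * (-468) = 468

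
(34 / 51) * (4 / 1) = 8 / 3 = 2.67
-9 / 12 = -3 / 4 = -0.75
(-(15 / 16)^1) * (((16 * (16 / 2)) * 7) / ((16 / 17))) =-1785 / 2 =-892.50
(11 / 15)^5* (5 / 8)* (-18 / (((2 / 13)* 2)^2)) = -27217619 / 1080000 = -25.20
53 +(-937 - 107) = -991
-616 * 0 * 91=0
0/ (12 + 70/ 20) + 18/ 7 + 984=6906/ 7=986.57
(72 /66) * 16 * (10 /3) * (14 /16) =560 /11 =50.91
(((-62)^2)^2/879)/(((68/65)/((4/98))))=655.87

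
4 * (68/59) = 272/59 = 4.61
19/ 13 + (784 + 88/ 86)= 439645/ 559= 786.48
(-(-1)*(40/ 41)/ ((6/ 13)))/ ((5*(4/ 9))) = 39/ 41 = 0.95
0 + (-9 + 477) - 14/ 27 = 12622/ 27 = 467.48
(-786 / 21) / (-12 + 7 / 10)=2620 / 791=3.31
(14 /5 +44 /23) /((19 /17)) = 9214 /2185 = 4.22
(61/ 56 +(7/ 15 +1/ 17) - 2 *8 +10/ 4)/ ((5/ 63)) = -509163/ 3400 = -149.75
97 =97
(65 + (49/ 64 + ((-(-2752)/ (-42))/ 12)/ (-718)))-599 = -771839351/ 1447488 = -533.23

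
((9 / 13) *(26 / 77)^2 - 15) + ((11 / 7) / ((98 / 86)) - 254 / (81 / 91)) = -1004825258 / 3361743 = -298.90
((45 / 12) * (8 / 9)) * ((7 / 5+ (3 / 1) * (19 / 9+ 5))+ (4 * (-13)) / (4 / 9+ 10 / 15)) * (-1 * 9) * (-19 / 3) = -13718 / 3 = -4572.67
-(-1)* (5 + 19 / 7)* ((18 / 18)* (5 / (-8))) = -4.82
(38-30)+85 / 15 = 41 / 3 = 13.67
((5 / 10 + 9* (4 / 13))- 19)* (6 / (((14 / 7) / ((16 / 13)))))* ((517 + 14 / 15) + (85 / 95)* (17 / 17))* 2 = -967635104 / 16055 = -60270.02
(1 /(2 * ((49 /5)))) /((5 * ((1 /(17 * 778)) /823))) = 5442499 /49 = 111071.41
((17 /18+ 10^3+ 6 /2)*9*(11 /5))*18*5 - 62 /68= 60826955 /34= 1789028.09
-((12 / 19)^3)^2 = -0.06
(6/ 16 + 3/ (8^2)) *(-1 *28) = -189/ 16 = -11.81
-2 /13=-0.15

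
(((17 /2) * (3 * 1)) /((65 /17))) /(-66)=-0.10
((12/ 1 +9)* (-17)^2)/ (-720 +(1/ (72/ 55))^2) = -31461696/ 3729455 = -8.44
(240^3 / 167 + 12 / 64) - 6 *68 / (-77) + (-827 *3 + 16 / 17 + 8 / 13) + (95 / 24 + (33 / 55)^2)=80308.80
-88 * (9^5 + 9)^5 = -63223181950257801355555584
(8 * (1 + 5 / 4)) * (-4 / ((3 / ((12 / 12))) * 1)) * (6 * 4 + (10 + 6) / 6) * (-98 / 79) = 62720 / 79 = 793.92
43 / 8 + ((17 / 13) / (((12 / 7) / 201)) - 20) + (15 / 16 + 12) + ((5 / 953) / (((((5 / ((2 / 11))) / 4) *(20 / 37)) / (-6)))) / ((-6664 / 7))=196733371829 / 1297376080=151.64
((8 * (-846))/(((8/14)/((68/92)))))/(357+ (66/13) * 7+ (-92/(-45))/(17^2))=-34040899620/1526411353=-22.30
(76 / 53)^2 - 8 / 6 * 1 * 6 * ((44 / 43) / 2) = -2.04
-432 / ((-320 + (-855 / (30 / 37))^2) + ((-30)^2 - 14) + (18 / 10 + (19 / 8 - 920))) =-17280 / 44464817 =-0.00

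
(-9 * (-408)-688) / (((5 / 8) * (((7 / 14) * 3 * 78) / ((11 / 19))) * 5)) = 262592 / 55575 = 4.73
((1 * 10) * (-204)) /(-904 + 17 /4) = 8160 /3599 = 2.27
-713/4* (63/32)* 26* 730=-213140655/32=-6660645.47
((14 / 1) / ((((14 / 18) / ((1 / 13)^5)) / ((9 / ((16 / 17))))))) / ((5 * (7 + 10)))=81 / 14851720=0.00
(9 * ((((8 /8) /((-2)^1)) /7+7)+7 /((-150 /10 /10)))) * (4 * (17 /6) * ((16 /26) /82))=6460 /3731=1.73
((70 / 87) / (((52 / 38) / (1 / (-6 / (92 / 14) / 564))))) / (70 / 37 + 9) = -15198860 / 455793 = -33.35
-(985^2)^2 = -941336550625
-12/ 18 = -2/ 3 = -0.67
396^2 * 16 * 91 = 228324096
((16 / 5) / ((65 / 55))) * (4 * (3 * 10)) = 4224 / 13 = 324.92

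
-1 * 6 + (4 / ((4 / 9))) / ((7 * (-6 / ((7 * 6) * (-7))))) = 57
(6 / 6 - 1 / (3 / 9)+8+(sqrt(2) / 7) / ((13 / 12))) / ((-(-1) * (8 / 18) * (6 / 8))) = 36 * sqrt(2) / 91+18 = 18.56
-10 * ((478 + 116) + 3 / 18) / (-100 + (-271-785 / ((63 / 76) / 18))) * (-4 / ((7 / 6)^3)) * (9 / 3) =-5133600 / 1991311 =-2.58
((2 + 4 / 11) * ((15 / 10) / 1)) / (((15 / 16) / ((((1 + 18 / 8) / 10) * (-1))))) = -338 / 275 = -1.23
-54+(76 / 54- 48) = -2716 / 27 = -100.59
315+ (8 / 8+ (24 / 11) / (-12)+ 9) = 3573 / 11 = 324.82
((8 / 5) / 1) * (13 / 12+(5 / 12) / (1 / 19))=72 / 5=14.40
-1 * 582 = -582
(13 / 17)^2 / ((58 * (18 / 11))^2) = 0.00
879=879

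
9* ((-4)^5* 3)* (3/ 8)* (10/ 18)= -5760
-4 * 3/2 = -6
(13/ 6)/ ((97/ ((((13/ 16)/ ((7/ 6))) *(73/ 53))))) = 12337/ 575792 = 0.02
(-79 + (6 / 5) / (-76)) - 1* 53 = -25083 / 190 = -132.02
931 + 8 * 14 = 1043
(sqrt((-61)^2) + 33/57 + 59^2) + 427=75422/19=3969.58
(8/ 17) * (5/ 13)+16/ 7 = 3816/ 1547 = 2.47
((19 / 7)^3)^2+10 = 48222371 / 117649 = 409.88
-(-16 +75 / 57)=279 / 19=14.68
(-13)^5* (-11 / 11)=371293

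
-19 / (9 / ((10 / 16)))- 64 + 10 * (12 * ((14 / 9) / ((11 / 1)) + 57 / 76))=32987 / 792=41.65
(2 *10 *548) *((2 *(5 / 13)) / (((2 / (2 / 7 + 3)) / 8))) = 10083200 / 91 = 110804.40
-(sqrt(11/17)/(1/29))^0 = -1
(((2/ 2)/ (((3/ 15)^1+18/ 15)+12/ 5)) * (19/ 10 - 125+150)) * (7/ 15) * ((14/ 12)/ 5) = 13181/ 17100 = 0.77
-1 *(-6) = 6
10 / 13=0.77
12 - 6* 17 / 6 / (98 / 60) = 78 / 49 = 1.59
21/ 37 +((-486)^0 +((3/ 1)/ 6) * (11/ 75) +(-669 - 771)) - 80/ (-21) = -18577417/ 12950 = -1434.55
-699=-699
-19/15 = -1.27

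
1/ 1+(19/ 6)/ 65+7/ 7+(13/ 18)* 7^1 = 4156/ 585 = 7.10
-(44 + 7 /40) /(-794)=1767 /31760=0.06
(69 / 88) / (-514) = -69 / 45232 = -0.00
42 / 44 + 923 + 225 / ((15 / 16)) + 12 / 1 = 25871 / 22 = 1175.95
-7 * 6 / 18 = -7 / 3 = -2.33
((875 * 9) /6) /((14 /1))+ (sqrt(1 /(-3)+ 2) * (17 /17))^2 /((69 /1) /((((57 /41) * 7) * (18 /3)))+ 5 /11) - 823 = -41838351 /57452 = -728.23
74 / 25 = 2.96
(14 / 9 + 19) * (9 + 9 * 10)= 2035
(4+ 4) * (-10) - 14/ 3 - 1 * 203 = -863/ 3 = -287.67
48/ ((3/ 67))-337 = 735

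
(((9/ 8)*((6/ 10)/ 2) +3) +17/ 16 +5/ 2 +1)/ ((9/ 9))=79/ 10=7.90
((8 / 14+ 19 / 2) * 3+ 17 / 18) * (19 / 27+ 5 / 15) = 7852 / 243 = 32.31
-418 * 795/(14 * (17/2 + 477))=-332310/6797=-48.89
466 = 466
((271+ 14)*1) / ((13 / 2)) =570 / 13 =43.85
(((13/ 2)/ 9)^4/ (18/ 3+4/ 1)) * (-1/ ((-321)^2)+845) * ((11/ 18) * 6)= 6838689281281/ 81126240120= 84.30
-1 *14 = -14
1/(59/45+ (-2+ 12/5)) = 45/77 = 0.58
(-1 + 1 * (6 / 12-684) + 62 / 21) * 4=-57250 / 21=-2726.19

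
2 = 2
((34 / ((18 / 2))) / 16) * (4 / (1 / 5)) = 85 / 18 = 4.72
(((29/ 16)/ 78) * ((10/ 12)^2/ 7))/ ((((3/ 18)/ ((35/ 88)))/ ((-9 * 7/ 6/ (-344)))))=25375/ 151117824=0.00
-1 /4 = -0.25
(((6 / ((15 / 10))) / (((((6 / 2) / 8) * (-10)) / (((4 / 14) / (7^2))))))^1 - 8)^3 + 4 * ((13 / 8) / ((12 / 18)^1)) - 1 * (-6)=-270995003711177 / 544773694500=-497.45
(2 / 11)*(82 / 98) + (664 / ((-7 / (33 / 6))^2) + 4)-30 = 207014 / 539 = 384.07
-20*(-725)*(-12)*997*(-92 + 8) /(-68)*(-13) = 2785852588.24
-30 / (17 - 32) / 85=2 / 85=0.02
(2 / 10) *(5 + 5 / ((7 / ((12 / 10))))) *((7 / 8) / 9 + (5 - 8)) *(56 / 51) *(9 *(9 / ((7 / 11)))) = -282777 / 595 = -475.26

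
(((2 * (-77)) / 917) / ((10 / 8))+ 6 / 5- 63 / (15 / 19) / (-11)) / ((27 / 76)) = 4555972 / 194535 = 23.42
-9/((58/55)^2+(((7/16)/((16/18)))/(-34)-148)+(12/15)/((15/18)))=13164800/213478071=0.06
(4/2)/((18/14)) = 14/9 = 1.56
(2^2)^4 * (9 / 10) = 1152 / 5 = 230.40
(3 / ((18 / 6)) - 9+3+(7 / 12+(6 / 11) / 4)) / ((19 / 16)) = -2260 / 627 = -3.60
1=1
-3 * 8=-24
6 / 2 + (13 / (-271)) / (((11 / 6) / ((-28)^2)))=-52209 / 2981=-17.51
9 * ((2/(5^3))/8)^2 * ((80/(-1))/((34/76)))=-342/53125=-0.01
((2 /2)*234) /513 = 26 /57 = 0.46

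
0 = 0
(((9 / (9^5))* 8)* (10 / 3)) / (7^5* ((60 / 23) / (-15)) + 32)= -460 / 327190509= -0.00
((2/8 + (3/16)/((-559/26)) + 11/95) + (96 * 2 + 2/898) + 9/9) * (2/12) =2837222821/88039920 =32.23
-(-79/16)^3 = 493039/4096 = 120.37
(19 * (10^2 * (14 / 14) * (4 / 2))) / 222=1900 / 111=17.12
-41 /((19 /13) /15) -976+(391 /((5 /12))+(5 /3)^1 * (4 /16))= -522089 /1140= -457.97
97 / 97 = 1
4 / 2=2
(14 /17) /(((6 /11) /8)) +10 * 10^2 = 1012.08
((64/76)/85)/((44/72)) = 288/17765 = 0.02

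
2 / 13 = 0.15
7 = 7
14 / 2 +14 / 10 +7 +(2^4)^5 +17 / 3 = 1048597.07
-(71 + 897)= -968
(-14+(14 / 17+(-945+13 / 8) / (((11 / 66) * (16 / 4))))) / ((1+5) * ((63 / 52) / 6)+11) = -5050253 / 43180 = -116.96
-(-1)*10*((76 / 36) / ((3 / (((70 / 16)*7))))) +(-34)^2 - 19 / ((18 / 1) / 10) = 1360.95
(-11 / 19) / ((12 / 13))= -0.63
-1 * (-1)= 1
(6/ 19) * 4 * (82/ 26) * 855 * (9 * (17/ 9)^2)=1421880/ 13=109375.38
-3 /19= -0.16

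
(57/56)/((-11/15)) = -855/616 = -1.39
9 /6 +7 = 17 /2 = 8.50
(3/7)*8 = 24/7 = 3.43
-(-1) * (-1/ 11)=-1/ 11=-0.09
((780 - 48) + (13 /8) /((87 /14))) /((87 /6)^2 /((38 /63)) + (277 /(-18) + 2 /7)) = 203351946 /92605729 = 2.20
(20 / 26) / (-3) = -10 / 39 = -0.26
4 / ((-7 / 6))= -3.43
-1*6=-6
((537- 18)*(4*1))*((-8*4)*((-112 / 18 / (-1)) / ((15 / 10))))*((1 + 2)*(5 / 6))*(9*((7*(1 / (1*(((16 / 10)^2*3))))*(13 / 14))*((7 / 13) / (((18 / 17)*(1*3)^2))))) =-72054500 / 243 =-296520.58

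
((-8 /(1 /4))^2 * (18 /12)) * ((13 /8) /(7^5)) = 2496 /16807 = 0.15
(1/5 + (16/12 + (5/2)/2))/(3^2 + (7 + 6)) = 167/1320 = 0.13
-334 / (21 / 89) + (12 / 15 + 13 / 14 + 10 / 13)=-1413.03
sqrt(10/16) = sqrt(10)/4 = 0.79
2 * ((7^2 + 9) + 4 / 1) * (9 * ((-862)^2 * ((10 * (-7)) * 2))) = -116093194560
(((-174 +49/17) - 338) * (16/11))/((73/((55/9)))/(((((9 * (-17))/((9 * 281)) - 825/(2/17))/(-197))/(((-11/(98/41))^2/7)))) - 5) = 5395618935487200/29032955601001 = 185.84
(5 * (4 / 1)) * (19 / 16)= 95 / 4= 23.75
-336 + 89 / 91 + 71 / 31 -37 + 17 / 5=-5167108 / 14105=-366.33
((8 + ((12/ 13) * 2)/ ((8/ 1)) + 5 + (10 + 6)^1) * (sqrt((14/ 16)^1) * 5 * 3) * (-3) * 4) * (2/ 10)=-3420 * sqrt(14)/ 13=-984.34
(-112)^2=12544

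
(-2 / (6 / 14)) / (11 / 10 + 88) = -140 / 2673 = -0.05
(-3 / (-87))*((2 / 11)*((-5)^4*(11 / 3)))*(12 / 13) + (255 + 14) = 106413 / 377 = 282.26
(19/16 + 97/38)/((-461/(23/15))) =-8717/700720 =-0.01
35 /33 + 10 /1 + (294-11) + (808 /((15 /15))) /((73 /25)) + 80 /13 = 18067616 /31317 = 576.93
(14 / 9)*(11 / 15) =154 / 135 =1.14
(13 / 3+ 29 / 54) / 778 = 263 / 42012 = 0.01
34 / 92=17 / 46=0.37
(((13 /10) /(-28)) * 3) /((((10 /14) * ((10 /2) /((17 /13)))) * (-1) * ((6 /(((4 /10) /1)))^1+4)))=51 /19000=0.00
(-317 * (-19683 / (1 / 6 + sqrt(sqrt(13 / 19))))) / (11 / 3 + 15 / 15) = -2021601564 * sqrt(247) / 117803 - 1066956381 / 117803 + 336933594 * 13^(1 / 4) * 19^(3 / 4) / 117803 + 12129609384 * 13^(3 / 4) * 19^(1 / 4) / 117803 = 1242420.73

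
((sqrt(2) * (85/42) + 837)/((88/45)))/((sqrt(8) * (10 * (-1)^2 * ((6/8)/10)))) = 425/616 + 12555 * sqrt(2)/88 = 202.46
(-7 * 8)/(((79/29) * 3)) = -1624/237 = -6.85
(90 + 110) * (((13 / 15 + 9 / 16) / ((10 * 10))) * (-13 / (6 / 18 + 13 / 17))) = -10829 / 320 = -33.84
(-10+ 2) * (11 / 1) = -88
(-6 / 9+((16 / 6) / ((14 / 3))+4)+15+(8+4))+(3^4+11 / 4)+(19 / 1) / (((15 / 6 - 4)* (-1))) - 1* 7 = 3369 / 28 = 120.32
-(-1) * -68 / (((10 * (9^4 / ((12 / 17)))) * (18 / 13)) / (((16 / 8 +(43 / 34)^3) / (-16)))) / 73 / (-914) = -137033 / 68823354411072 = -0.00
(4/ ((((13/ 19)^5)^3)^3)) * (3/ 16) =10496229007328811683188804083368894635756579113610988174697/ 536427266852999736614632449688344442975237260112372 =19566919.24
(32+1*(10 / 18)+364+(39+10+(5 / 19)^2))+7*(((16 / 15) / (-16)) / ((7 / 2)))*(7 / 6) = 804072 / 1805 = 445.47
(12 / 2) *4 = 24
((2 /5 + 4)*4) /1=88 /5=17.60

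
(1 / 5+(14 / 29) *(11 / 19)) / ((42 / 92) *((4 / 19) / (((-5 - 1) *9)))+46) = 0.01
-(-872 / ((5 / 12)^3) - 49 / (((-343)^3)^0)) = 1512941 / 125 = 12103.53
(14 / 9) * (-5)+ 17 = 83 / 9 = 9.22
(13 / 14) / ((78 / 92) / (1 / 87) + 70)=299 / 46291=0.01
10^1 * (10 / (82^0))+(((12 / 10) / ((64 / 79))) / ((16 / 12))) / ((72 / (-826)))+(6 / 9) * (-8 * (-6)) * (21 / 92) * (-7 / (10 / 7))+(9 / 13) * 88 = 86025391 / 765440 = 112.39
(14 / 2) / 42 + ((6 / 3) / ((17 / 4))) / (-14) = 95 / 714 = 0.13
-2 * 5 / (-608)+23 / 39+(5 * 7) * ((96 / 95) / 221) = 154435 / 201552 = 0.77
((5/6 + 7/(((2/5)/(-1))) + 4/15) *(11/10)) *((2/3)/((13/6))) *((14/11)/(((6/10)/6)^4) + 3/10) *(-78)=688816236/125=5510529.89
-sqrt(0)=0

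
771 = 771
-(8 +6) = -14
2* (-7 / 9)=-14 / 9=-1.56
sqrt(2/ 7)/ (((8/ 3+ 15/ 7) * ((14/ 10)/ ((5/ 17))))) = 75 * sqrt(14)/ 12019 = 0.02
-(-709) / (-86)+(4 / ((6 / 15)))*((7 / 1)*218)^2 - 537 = 2002614469 / 86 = 23286214.76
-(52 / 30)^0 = -1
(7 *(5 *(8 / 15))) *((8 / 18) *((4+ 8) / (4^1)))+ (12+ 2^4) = 476 / 9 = 52.89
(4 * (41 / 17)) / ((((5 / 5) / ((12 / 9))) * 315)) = 656 / 16065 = 0.04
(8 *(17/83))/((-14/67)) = -4556/581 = -7.84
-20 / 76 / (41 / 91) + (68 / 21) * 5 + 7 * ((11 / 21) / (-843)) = 215162132 / 13790637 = 15.60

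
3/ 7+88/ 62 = 401/ 217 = 1.85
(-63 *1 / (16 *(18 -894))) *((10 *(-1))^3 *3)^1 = -7875 / 584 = -13.48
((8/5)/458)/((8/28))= 14/1145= 0.01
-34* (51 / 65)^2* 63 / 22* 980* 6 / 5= -3275949096 / 46475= -70488.42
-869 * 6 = -5214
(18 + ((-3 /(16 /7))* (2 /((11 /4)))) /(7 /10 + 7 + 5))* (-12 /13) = -300492 /18161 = -16.55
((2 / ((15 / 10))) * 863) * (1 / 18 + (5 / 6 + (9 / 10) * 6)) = 976916 / 135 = 7236.41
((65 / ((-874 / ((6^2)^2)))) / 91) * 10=-32400 / 3059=-10.59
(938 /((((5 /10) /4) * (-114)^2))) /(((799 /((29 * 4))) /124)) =26984384 /2595951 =10.39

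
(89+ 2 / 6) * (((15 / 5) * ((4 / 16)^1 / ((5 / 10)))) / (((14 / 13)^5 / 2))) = 24876631 / 134456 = 185.02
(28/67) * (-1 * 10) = -280/67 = -4.18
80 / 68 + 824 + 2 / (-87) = 1220402 / 1479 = 825.15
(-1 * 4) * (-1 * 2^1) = 8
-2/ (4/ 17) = -17/ 2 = -8.50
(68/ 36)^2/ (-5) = -289/ 405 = -0.71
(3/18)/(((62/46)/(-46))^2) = 194.13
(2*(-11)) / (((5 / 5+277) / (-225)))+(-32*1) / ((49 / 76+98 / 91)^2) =2819278963 / 402182739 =7.01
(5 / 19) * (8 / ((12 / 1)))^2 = 20 / 171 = 0.12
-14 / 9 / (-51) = 14 / 459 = 0.03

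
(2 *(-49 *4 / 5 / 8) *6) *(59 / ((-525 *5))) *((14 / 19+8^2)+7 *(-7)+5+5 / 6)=1015567 / 35625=28.51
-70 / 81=-0.86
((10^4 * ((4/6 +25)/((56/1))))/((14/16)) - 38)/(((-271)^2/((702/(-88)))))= -6388317/11309914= -0.56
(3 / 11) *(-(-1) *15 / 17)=45 / 187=0.24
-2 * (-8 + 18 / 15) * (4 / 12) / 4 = 17 / 15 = 1.13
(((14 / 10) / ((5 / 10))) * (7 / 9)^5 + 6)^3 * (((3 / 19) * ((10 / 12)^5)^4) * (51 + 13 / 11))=432019673027637122344970703125 / 6401735655577480151593900416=67.48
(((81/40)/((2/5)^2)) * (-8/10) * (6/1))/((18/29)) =-783/8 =-97.88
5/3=1.67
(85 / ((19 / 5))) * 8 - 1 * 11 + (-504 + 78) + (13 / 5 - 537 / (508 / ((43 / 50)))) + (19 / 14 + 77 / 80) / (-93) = -53699777491 / 209448400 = -256.39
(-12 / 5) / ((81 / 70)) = -56 / 27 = -2.07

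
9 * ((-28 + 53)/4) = 56.25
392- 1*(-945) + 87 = 1424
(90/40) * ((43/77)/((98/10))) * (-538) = -520515/7546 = -68.98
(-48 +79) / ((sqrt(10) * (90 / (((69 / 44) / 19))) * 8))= 713 * sqrt(10) / 2006400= 0.00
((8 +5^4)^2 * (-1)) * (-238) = 95363982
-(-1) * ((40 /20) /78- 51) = -1988 /39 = -50.97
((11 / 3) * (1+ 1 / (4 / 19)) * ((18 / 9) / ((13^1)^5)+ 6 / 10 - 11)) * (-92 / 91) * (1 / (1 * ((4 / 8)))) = 443.35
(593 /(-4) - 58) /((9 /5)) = -1375 /12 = -114.58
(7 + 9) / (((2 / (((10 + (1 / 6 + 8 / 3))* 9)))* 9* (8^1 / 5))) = 385 / 6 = 64.17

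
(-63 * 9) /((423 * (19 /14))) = -882 /893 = -0.99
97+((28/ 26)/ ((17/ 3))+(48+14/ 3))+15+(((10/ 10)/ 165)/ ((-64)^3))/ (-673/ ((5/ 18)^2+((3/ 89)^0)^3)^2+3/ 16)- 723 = -376813557371912717179/ 675119750458982400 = -558.14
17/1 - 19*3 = -40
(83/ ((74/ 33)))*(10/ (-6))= -4565/ 74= -61.69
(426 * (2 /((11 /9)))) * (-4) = -30672 /11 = -2788.36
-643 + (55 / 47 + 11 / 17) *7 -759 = -1110034 / 799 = -1389.28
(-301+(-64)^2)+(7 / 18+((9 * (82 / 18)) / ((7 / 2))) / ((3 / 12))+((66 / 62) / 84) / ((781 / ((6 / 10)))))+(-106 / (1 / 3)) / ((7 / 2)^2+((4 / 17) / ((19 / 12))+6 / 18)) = 522422370054013 / 136857607740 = 3817.27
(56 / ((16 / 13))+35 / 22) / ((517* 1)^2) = 0.00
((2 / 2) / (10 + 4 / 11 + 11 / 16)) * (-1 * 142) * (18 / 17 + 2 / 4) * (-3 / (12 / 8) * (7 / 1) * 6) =55632192 / 33065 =1682.51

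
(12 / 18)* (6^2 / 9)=8 / 3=2.67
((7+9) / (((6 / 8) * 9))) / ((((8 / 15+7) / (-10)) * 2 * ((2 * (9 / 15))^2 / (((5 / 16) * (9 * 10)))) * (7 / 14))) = -62500 / 1017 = -61.46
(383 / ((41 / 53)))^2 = 412049401 / 1681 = 245121.59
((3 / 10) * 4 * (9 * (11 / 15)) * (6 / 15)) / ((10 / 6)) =1188 / 625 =1.90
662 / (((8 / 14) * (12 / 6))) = 2317 / 4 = 579.25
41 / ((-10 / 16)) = -328 / 5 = -65.60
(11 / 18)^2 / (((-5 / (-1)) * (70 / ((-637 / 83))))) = -11011 / 1344600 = -0.01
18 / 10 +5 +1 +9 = 84 / 5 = 16.80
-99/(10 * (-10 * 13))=99/1300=0.08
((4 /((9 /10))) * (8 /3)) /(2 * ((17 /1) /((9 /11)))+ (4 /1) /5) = 0.28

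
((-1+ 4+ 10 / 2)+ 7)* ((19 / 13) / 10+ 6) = 2397 / 26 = 92.19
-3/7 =-0.43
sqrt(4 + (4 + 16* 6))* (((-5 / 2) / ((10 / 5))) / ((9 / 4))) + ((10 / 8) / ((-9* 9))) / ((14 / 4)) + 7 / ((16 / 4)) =3959 / 2268 - 10* sqrt(26) / 9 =-3.92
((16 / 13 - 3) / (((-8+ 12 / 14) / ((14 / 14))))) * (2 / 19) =161 / 6175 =0.03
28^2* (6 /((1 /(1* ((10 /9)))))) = 15680 /3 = 5226.67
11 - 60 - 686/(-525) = -3577/75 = -47.69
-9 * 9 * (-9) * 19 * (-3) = -41553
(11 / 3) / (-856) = -11 / 2568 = -0.00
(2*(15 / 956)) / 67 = 15 / 32026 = 0.00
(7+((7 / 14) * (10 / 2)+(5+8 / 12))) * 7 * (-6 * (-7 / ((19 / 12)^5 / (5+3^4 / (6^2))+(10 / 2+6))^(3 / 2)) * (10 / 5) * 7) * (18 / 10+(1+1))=308124220465152 * sqrt(1941879237) / 2491012664217005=5450.81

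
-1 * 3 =-3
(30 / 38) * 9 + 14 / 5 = 941 / 95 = 9.91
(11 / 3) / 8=11 / 24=0.46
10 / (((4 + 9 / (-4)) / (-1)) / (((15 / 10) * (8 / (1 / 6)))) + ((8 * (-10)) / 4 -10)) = -2880 / 8647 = -0.33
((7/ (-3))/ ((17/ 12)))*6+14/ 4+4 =-81/ 34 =-2.38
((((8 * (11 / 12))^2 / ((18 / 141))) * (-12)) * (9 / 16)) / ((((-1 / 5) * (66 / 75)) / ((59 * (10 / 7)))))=19064375 / 14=1361741.07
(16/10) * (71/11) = 568/55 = 10.33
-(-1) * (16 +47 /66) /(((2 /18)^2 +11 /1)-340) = -29781 /586256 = -0.05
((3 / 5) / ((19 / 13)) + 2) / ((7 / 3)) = 687 / 665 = 1.03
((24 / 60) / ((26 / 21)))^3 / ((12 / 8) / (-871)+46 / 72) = 0.05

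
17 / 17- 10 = -9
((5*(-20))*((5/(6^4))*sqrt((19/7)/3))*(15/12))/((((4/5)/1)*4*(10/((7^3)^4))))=-198412336.22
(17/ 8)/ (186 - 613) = -17/ 3416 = -0.00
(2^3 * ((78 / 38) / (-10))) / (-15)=52 / 475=0.11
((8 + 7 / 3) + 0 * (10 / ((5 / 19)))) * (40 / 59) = 1240 / 177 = 7.01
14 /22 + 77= 854 /11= 77.64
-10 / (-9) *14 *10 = 1400 / 9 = 155.56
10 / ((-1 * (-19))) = 10 / 19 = 0.53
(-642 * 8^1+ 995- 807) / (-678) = 7.30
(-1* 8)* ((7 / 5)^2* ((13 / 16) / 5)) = -637 / 250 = -2.55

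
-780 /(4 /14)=-2730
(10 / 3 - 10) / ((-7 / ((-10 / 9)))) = -200 / 189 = -1.06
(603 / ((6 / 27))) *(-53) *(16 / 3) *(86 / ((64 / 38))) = -78331509 / 2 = -39165754.50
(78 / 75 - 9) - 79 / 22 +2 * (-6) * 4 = -32753 / 550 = -59.55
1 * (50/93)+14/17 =1.36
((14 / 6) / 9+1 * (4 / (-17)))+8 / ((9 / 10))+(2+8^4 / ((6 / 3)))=945041 / 459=2058.91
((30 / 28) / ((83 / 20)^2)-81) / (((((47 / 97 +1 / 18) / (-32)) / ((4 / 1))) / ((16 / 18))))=775366883328 / 45474289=17050.67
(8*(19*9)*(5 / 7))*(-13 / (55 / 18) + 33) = 2162808 / 77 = 28088.42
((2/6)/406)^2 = 1/1483524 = 0.00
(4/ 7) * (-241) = -137.71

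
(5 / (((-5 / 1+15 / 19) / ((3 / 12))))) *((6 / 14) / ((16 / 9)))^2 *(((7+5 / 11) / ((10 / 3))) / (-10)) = 1703673 / 441548800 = 0.00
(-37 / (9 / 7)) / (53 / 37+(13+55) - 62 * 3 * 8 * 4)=9583 / 1958895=0.00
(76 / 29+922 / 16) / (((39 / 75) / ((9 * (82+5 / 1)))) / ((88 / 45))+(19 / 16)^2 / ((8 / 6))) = 295194240 / 5183819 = 56.95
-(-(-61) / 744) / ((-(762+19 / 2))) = 0.00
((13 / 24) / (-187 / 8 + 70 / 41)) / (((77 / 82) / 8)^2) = -229369088 / 126412209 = -1.81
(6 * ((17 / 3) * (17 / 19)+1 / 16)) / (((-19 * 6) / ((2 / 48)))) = -4681 / 415872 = -0.01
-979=-979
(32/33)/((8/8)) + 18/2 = 329/33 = 9.97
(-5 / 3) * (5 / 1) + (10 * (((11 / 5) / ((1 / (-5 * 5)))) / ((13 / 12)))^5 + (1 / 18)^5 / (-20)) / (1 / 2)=-47327351277808641323293 / 7015833714240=-6745791477.60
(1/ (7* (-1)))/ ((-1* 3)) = 1/ 21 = 0.05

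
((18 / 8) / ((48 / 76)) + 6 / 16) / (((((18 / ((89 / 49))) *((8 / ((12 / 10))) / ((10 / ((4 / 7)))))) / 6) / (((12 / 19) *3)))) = 7209 / 608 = 11.86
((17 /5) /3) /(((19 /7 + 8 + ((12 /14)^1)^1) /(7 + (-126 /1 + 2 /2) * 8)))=-39389 /405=-97.26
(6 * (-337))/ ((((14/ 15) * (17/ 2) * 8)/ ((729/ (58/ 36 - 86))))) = 99497565/ 361522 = 275.22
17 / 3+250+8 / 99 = 25319 / 99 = 255.75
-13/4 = -3.25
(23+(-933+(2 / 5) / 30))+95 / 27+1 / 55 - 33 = -6975416 / 7425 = -939.45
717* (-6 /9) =-478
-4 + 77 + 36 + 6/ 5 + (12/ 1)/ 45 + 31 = 2122/ 15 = 141.47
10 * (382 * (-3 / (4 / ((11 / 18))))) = -10505 / 6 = -1750.83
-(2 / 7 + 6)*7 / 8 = -11 / 2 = -5.50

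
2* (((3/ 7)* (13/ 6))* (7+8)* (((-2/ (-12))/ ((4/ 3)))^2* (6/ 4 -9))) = -2925/ 896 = -3.26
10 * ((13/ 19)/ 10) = 13/ 19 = 0.68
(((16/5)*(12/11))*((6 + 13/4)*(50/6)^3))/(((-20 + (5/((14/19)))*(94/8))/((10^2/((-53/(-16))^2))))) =530432000000/186042879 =2851.13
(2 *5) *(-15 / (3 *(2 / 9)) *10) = -2250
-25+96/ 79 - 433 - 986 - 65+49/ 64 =-7619489/ 5056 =-1507.02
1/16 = 0.06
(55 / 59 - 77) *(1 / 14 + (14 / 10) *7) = -1550604 / 2065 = -750.90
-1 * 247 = -247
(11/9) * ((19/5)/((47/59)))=12331/2115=5.83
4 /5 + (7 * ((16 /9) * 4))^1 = 2276 /45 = 50.58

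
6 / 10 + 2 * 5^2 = 253 / 5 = 50.60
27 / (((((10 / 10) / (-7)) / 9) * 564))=-567 / 188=-3.02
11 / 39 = 0.28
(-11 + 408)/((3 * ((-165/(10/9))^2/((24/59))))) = 0.00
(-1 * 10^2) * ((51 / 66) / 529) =-850 / 5819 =-0.15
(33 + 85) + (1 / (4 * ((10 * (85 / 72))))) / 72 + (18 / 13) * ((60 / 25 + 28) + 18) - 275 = -3977307 / 44200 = -89.98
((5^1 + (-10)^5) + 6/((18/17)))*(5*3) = -1499840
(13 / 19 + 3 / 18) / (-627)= -97 / 71478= -0.00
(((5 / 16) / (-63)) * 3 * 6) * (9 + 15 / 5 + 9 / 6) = -135 / 112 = -1.21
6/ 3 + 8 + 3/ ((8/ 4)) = 23/ 2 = 11.50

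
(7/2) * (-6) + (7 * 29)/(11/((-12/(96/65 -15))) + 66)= -375263/20383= -18.41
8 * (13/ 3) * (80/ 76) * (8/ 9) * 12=66560/ 171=389.24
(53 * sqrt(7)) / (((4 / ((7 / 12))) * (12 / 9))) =371 * sqrt(7) / 64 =15.34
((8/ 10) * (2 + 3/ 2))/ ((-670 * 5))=-7/ 8375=-0.00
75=75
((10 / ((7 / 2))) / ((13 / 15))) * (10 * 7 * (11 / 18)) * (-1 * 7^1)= -38500 / 39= -987.18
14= 14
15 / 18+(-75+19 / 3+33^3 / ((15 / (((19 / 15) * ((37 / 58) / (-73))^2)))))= -90890785381 / 1344506700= -67.60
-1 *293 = -293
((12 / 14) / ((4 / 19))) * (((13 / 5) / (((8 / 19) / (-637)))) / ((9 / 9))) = -1281189 / 80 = -16014.86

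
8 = 8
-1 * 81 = -81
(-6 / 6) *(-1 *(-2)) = -2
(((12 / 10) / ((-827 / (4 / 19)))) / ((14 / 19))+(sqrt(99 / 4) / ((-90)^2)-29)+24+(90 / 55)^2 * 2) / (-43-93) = -0.00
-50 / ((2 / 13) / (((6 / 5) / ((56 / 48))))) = -2340 / 7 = -334.29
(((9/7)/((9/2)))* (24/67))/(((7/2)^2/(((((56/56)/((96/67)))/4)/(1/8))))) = 4/343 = 0.01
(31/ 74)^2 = 961/ 5476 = 0.18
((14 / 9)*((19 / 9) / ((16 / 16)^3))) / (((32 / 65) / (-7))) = -60515 / 1296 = -46.69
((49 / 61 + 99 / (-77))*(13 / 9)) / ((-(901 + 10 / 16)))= 0.00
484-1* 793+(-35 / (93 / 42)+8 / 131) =-1318791 / 4061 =-324.75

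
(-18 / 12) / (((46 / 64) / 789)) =-1646.61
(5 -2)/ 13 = 3/ 13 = 0.23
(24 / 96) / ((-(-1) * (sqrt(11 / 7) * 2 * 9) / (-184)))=-23 * sqrt(77) / 99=-2.04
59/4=14.75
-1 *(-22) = 22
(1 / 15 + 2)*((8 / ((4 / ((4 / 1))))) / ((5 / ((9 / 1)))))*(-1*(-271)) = 201624 / 25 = 8064.96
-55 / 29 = -1.90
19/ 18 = 1.06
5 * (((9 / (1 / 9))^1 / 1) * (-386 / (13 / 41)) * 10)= -64095300 / 13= -4930407.69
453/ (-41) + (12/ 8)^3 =-2517/ 328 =-7.67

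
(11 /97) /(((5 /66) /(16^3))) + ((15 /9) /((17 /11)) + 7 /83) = 12590042338 /2053005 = 6132.49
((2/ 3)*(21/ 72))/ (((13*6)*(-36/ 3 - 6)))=-7/ 50544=-0.00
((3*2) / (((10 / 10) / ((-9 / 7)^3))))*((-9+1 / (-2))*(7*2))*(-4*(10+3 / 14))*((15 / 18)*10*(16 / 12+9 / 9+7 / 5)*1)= -105636960 / 49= -2155856.33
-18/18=-1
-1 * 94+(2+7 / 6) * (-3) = -207 / 2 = -103.50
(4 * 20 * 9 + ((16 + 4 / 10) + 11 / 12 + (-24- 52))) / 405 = 39679 / 24300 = 1.63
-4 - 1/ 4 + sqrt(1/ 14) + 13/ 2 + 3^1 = sqrt(14)/ 14 + 21/ 4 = 5.52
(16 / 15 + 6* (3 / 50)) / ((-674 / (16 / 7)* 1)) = -0.00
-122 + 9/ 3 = -119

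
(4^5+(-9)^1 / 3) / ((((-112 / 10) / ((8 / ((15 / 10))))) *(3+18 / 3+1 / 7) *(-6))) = 8.86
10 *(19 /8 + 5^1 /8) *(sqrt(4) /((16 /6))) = 45 /2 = 22.50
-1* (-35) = 35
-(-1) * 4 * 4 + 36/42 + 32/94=5658/329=17.20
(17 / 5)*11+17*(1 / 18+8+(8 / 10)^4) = 2039711 / 11250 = 181.31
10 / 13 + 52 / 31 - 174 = -171.55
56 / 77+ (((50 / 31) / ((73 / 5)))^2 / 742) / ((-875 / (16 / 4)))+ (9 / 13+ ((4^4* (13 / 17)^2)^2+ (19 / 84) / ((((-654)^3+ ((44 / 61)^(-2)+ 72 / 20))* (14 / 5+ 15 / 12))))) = 334637626332289586905249537877145329 / 14931024490374973349120263268757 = 22412.23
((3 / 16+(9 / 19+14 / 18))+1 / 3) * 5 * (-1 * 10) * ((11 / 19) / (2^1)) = -25.65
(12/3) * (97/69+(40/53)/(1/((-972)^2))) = 10430435924/3657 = 2852183.74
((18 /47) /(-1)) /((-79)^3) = 18 /23172833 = 0.00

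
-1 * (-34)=34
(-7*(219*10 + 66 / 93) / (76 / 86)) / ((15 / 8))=-81766048 / 8835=-9254.79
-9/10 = -0.90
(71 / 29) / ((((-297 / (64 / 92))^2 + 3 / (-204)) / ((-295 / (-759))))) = 91152640 / 17460522304203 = 0.00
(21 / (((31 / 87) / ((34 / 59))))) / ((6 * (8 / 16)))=20706 / 1829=11.32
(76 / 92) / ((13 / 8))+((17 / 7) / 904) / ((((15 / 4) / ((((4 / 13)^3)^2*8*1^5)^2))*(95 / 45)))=20470128336855955256 / 40266895950163199135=0.51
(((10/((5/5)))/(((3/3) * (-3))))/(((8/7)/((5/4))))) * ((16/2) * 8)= -700/3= -233.33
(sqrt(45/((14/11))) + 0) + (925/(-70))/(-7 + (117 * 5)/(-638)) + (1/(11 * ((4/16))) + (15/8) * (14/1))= 3 * sqrt(770)/14 + 43999707/1555708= 34.23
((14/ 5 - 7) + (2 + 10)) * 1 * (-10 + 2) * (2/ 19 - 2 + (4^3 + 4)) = -4124.97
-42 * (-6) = 252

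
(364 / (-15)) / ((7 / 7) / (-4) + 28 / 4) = -1456 / 405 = -3.60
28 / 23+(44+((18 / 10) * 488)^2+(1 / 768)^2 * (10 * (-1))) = 771631.78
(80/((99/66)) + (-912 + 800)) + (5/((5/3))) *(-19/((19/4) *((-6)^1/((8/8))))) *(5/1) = -48.67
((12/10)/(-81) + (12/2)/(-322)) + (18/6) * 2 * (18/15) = 31153/4347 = 7.17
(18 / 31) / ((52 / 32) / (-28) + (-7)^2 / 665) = 42560 / 1147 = 37.11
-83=-83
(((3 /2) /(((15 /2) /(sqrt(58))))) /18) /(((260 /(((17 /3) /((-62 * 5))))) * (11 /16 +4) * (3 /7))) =-119 * sqrt(58) /306028125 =-0.00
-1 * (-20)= 20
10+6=16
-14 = -14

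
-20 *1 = -20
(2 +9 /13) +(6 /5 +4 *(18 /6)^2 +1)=2658 /65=40.89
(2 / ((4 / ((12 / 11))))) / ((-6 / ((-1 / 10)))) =1 / 110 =0.01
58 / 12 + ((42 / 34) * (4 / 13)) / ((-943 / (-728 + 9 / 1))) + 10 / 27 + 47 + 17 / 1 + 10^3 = 12035825395 / 11253762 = 1069.49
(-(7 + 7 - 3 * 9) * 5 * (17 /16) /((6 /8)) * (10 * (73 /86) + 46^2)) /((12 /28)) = 235538485 /516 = 456469.93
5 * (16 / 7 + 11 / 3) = 625 / 21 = 29.76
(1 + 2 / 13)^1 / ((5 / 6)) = 18 / 13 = 1.38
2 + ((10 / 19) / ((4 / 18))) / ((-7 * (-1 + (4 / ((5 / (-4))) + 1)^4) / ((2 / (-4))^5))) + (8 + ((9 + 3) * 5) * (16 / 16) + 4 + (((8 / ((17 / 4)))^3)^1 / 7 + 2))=7517584994159 / 97690249216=76.95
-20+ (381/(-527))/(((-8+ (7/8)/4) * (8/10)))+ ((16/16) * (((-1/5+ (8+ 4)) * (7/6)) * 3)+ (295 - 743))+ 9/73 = -13617282741/31930930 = -426.46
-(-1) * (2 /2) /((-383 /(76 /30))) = -38 /5745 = -0.01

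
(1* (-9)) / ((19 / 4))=-1.89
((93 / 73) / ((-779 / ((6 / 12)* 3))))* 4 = -558 / 56867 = -0.01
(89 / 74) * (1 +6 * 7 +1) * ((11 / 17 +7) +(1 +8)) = 554114 / 629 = 880.94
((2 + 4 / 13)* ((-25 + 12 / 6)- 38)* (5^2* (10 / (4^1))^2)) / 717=-190625 / 6214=-30.68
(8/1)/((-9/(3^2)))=-8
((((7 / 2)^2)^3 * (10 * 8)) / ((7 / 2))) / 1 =84035 / 2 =42017.50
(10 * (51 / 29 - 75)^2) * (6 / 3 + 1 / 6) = 97746480 / 841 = 116226.49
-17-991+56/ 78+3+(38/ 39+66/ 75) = -325789/ 325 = -1002.43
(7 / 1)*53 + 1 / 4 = 1485 / 4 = 371.25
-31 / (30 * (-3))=31 / 90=0.34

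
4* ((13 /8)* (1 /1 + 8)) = 117 /2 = 58.50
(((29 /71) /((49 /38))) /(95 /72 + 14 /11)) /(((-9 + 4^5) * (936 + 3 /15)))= 30096 /234034594829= 0.00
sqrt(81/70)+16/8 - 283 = -281+9*sqrt(70)/70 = -279.92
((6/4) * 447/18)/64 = 149/256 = 0.58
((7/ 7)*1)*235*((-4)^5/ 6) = -120320/ 3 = -40106.67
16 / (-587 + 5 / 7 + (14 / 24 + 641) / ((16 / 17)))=21504 / 128213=0.17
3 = 3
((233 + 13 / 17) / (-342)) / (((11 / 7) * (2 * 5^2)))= -13909 / 1598850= -0.01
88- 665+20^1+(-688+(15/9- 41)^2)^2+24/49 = 2927198587/3969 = 737515.39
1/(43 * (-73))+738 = 2316581/3139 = 738.00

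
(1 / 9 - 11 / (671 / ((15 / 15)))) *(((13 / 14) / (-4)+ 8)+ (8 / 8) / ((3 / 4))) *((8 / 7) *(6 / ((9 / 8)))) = 1272128 / 242109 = 5.25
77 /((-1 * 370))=-77 /370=-0.21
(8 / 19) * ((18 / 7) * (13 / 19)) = 1872 / 2527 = 0.74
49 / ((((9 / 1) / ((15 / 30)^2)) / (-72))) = -98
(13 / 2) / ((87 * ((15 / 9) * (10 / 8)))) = 0.04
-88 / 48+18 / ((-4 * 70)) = -797 / 420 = -1.90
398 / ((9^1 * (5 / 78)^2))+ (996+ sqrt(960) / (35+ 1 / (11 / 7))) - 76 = 11 * sqrt(15) / 49+ 292048 / 25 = 11682.79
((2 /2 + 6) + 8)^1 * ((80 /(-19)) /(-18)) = 200 /57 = 3.51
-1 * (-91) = 91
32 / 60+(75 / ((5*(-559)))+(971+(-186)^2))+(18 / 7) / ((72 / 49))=1192992863 / 33540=35569.26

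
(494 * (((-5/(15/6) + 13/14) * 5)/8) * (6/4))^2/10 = 617716125/25088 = 24621.98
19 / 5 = 3.80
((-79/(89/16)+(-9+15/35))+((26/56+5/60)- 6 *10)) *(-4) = 614722/1869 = 328.90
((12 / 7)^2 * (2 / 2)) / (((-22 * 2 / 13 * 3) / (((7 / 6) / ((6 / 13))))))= -169 / 231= -0.73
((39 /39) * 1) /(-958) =-1 /958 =-0.00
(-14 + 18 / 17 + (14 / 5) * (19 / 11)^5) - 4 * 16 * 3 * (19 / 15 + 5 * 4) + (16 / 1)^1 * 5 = -10877798082 / 2737867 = -3973.09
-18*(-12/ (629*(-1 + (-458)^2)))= 0.00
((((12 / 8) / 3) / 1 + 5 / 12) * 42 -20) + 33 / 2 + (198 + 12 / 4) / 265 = 9476 / 265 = 35.76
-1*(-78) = 78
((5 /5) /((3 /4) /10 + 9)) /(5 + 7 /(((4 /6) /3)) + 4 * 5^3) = 80 /389499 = 0.00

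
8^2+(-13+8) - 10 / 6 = 172 / 3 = 57.33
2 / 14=1 / 7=0.14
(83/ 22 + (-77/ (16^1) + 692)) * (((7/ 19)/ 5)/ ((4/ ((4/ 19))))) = 851263/ 317680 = 2.68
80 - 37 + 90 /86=1894 /43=44.05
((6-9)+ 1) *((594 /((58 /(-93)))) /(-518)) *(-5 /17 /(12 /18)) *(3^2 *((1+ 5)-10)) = -58.41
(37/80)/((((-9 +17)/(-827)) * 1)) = -30599/640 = -47.81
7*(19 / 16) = 133 / 16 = 8.31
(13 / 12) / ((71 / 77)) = 1001 / 852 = 1.17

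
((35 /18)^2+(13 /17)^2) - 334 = -30865643 /93636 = -329.63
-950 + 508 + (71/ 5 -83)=-2554/ 5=-510.80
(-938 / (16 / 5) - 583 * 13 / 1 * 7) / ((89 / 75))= -32007675 / 712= -44954.60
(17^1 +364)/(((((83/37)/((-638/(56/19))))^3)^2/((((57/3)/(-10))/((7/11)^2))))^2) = 32580295210476433224424553274827820414785609791902515777000109655211868981/5959717097801894574381344052227746265930137600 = 5466751974266182936698547000.00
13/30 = 0.43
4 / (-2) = -2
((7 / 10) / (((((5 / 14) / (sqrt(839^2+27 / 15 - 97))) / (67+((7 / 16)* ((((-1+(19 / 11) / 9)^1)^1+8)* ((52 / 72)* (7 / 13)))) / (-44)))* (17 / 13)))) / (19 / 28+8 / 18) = 2754694397* sqrt(17595645) / 154093500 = 74987.99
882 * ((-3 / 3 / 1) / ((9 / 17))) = -1666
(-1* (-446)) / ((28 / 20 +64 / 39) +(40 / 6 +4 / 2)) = 28990 / 761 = 38.09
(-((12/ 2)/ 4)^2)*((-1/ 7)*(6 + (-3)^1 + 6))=81/ 28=2.89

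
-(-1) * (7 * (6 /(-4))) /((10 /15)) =-63 /4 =-15.75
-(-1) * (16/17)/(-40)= -0.02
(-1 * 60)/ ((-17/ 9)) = 540/ 17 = 31.76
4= 4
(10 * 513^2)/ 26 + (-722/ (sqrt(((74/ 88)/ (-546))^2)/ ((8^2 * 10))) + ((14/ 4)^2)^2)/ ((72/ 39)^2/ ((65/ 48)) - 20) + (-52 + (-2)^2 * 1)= 3644856661021297/ 211147456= 17262138.65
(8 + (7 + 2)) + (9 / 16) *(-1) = 263 / 16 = 16.44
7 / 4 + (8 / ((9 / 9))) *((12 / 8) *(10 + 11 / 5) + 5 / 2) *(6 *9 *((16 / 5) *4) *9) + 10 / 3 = 310543861 / 300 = 1035146.20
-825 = -825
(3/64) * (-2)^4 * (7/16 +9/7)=579/448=1.29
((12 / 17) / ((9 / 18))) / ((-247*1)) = -0.01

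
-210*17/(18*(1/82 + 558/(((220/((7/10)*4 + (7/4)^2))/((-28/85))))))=4561865000/112382211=40.59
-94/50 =-1.88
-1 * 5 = -5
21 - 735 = -714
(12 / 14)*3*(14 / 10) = 18 / 5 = 3.60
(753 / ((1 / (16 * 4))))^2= 2322468864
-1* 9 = -9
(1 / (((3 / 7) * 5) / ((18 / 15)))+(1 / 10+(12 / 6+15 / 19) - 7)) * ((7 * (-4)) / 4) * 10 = 23611 / 95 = 248.54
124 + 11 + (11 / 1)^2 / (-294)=39569 / 294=134.59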